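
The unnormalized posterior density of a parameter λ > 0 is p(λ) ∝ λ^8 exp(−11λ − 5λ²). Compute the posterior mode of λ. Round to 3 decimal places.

λ̂_MAP = 0.500

ℓ'(λ) = 8/λ − 11 − 10λ. Setting this to zero and multiplying by λ: 10λ² + 11λ − 8 = 0.
λ = (−11 + √(11² + 4·10·8)) / (2·10) = (−11 + √441) / 20 = (−11 + 21)/20 = 1/2.
ℓ''(λ) = −8/λ² − 10 < 0, confirming a maximum.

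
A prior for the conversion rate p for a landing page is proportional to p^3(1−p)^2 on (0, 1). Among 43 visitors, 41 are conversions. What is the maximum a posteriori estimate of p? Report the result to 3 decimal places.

p̂_MAP = 0.917

The prior density ∝ p^3(1−p)^2 is the kernel of Beta(4, 3).
Data: 41 successes in 43 trials. The binomial likelihood contributes p^41(1−p)^2, so the posterior is Beta(4+41, 3+2) = Beta(45, 5).
For Beta(a, b) with a, b > 1 the mode is (a−1)/(a+b−2) = 44/48 ≈ 0.917.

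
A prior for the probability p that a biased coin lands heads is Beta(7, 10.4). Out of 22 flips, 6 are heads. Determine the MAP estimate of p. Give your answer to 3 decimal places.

Prior: Beta(7, 10.4).
Data: 6 successes in 22 trials. The binomial likelihood contributes p^6(1−p)^16, so the posterior is Beta(7+6, 10.4+16) = Beta(13, 26.4).
For Beta(a, b) with a, b > 1 the mode is (a−1)/(a+b−2) = 12/37.4 ≈ 0.321.

p̂_MAP = 0.321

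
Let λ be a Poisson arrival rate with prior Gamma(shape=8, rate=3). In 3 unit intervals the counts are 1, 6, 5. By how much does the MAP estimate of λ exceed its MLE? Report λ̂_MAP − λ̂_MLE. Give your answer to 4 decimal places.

MAP − MLE = -0.8333

Σxᵢ = 12. Posterior is Gamma(20, 6); MAP = (20−1)/6 = 19/6 ≈ 3.16667.
MLE = x̄ = 12/3 ≈ 4.00000.
Difference = 19/6 − 12/3 = -5/6 ≈ -0.8333.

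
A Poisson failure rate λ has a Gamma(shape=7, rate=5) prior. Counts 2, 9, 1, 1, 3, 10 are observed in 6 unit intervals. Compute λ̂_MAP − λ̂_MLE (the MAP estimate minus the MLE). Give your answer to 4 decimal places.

MAP − MLE = -1.4242

Σxᵢ = 26. Posterior is Gamma(33, 11); MAP = (33−1)/11 = 32/11 ≈ 2.90909.
MLE = x̄ = 26/6 ≈ 4.33333.
Difference = 32/11 − 26/6 = -47/33 ≈ -1.4242.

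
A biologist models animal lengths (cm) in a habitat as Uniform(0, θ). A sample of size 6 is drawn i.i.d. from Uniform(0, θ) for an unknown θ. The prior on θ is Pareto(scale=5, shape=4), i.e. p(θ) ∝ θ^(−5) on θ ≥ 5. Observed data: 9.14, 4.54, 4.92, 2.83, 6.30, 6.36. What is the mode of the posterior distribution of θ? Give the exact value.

θ̂_MAP = 9.14

The Uniform(0, θ) likelihood is θ^(−n) for θ ≥ max(xᵢ), zero otherwise. Here max(xᵢ) = 9.14.
Posterior ∝ θ^(−5) · θ^(−6) = θ^(−11) on θ ≥ max(5, 9.14) = 9.14.
This density is strictly decreasing in θ, so the posterior mode lies at the lower boundary of the support.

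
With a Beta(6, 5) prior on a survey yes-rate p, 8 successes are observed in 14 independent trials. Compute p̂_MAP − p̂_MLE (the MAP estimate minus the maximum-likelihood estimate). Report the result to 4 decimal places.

Posterior is Beta(14, 11); MAP = (14−1)/(25−2) = 13/23 ≈ 0.56522.
MLE ignores the prior: p̂_MLE = k/n = 8/14 ≈ 0.57143.
Difference = 13/23 − 8/14 = -1/161 ≈ -0.0062.

MAP − MLE = -0.0062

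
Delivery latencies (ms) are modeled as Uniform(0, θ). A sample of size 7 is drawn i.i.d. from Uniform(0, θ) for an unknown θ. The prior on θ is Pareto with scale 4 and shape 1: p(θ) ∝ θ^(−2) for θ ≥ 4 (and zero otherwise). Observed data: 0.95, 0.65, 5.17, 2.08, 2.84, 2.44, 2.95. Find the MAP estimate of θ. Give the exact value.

The Uniform(0, θ) likelihood is θ^(−n) for θ ≥ max(xᵢ), zero otherwise. Here max(xᵢ) = 5.17.
Posterior ∝ θ^(−2) · θ^(−7) = θ^(−9) on θ ≥ max(4, 5.17) = 5.17.
This density is strictly decreasing in θ, so the posterior mode lies at the lower boundary of the support.

θ̂_MAP = 5.17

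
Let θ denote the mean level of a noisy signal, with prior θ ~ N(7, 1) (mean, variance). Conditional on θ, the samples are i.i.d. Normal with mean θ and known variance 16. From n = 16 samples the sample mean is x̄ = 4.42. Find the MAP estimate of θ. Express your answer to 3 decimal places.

θ̂_MAP = 5.710

n = 16, x̄ = 4.42.
For a Normal prior and Normal likelihood with known variance, the posterior is Normal; its mode equals its mean, the precision-weighted average.
Prior precision 1/σ₀² = 1/1 = 1; data precision n/σ² = 16/16 = 1.
θ̂ = (1·7 + 1·4.42) / (1 + 1) = 11.42/2 = 5.710.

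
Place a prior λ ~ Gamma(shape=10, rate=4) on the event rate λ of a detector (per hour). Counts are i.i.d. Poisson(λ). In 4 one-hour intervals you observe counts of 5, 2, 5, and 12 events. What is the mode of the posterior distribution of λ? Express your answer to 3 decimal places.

Σxᵢ = 5+2+5+12 = 24, with n = 4.
Posterior ∝ λ^9e^(−4λ) · λ^24e^(−4λ) = λ^33e^(−8λ), i.e. Gamma(shape=34, rate=8).
The mode of a Gamma(a, b) with a ≥ 1 (shape–rate) is (a−1)/b = 33/8 ≈ 4.125.

λ̂_MAP = 4.125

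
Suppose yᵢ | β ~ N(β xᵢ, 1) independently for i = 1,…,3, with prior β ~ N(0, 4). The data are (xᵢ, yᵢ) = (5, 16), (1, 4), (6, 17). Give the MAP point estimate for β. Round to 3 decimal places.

β̂_MAP = 2.988

log p(β | y) = −Σ(yᵢ − βxᵢ)²/(2·1) − β²/(2·4) + const.
Setting the derivative to zero: Σxᵢ(yᵢ − βxᵢ)/1 − β/4 = 0, so β = Σxᵢyᵢ / (Σxᵢ² + σ²/τ²).
Σxᵢyᵢ = 5·16 + 1·4 + 6·17 = 186; Σxᵢ² = 62; σ²/τ² = 0.25.
β̂_MAP = 186 / (62 + 0.25) = 186/62.25 ≈ 2.988.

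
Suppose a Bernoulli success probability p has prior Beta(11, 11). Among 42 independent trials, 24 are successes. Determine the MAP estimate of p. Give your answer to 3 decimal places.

p̂_MAP = 0.548

Prior: Beta(11, 11).
Data: 24 successes in 42 trials. The binomial likelihood contributes p^24(1−p)^18, so the posterior is Beta(11+24, 11+18) = Beta(35, 29).
For Beta(a, b) with a, b > 1 the mode is (a−1)/(a+b−2) = 34/62 ≈ 0.548.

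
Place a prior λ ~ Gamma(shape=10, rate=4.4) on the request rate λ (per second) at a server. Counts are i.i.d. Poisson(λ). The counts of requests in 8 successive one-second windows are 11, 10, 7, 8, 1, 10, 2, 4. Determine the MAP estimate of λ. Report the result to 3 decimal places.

λ̂_MAP = 5.000

Σxᵢ = 11+10+7+8+1+10+2+4 = 53, with n = 8.
Posterior ∝ λ^9e^(−4.4λ) · λ^53e^(−8λ) = λ^62e^(−12.4λ), i.e. Gamma(shape=63, rate=12.4).
The mode of a Gamma(a, b) with a ≥ 1 (shape–rate) is (a−1)/b = 62/12.4 ≈ 5.000.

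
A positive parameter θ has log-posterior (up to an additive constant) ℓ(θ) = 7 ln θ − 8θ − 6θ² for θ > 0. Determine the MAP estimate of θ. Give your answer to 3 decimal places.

θ̂_MAP = 0.500

ℓ'(θ) = 7/θ − 8 − 12θ. Setting this to zero and multiplying by θ: 12θ² + 8θ − 7 = 0.
θ = (−8 + √(8² + 4·12·7)) / (2·12) = (−8 + √400) / 24 = (−8 + 20)/24 = 1/2.
ℓ''(θ) = −7/θ² − 12 < 0, confirming a maximum.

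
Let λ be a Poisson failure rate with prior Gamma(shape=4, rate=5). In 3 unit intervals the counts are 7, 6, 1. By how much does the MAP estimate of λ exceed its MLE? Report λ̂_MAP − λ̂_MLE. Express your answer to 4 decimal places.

MAP − MLE = -2.5417

Σxᵢ = 14. Posterior is Gamma(18, 8); MAP = (18−1)/8 = 17/8 ≈ 2.12500.
MLE = x̄ = 14/3 ≈ 4.66667.
Difference = 17/8 − 14/3 = -61/24 ≈ -2.5417.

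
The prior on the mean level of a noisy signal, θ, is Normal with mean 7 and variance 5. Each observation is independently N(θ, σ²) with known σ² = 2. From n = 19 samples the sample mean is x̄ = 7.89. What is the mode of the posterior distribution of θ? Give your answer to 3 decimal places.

θ̂_MAP = 7.872

n = 19, x̄ = 7.89.
For a Normal prior and Normal likelihood with known variance, the posterior is Normal; its mode equals its mean, the precision-weighted average.
Prior precision 1/σ₀² = 1/5 = 0.2; data precision n/σ² = 19/2 = 9.5.
θ̂ = (0.2·7 + 9.5·7.89) / (0.2 + 9.5) = 76.355/9.7 = 15271/1940 ≈ 7.872.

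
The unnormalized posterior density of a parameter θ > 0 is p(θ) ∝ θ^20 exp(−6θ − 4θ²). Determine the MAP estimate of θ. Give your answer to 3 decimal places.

θ̂_MAP = 1.250

ℓ'(θ) = 20/θ − 6 − 8θ. Setting this to zero and multiplying by θ: 8θ² + 6θ − 20 = 0.
θ = (−6 + √(6² + 4·8·20)) / (2·8) = (−6 + √676) / 16 = (−6 + 26)/16 = 5/4.
ℓ''(θ) = −20/θ² − 8 < 0, confirming a maximum.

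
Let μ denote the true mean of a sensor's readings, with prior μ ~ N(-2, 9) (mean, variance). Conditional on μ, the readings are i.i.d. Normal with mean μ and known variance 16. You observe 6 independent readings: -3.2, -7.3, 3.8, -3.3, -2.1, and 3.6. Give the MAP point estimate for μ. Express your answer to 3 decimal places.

n = 6; x̄ = ((-3.2) + (-7.3) + 3.8 + (-3.3) + (-2.1) + 3.6)/6 = -8.5/6 = -17/12 ≈ -1.4167.
For a Normal prior and Normal likelihood with known variance, the posterior is Normal; its mode equals its mean, the precision-weighted average.
Prior precision 1/σ₀² = 1/9; data precision n/σ² = 6/16 = 0.375.
μ̂ = ((1/9)·(-2) + 0.375·(-17/12)) / (1/9 + 0.375) = (-217/288)/(35/72) = -1.550.

μ̂_MAP = -1.550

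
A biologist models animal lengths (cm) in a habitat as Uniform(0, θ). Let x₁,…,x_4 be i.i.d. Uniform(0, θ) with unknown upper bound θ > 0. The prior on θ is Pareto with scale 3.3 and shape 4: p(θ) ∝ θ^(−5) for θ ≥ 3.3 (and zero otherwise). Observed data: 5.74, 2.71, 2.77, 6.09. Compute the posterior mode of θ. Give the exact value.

The Uniform(0, θ) likelihood is θ^(−n) for θ ≥ max(xᵢ), zero otherwise. Here max(xᵢ) = 6.09.
Posterior ∝ θ^(−5) · θ^(−4) = θ^(−9) on θ ≥ max(3.3, 6.09) = 6.09.
This density is strictly decreasing in θ, so the posterior mode lies at the lower boundary of the support.

θ̂_MAP = 6.09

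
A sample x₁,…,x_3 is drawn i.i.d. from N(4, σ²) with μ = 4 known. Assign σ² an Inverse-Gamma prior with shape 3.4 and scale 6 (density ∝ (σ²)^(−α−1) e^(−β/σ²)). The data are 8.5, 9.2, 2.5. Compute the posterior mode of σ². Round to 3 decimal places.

Sum of squared deviations about the known mean: SS = (8.5−4)² + (9.2−4)² + (2.5−4)² = 49.54.
The Normal likelihood contributes (σ²)^(−n/2) exp(−SS/(2σ²)), so the posterior is Inverse-Gamma(α + n/2, β + SS/2) = Inverse-Gamma(4.9, 30.77).
The mode of Inverse-Gamma(a, b) is b/(a+1) = 30.77/5.9 ≈ 5.215.

σ̂²_MAP = 5.215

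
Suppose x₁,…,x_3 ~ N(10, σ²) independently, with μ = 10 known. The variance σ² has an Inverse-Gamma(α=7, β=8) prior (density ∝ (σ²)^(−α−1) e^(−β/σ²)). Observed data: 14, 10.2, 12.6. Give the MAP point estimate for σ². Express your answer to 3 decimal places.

σ̂²_MAP = 2.042

Sum of squared deviations about the known mean: SS = (14−10)² + (10.2−10)² + (12.6−10)² = 22.8.
The Normal likelihood contributes (σ²)^(−n/2) exp(−SS/(2σ²)), so the posterior is Inverse-Gamma(α + n/2, β + SS/2) = Inverse-Gamma(8.5, 19.4).
The mode of Inverse-Gamma(a, b) is b/(a+1) = 19.4/9.5 ≈ 2.042.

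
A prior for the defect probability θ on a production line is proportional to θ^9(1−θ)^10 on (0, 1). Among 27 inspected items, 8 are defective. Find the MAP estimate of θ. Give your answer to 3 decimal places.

The prior density ∝ θ^9(1−θ)^10 is the kernel of Beta(10, 11).
Data: 8 successes in 27 trials. The binomial likelihood contributes θ^8(1−θ)^19, so the posterior is Beta(10+8, 11+19) = Beta(18, 30).
For Beta(a, b) with a, b > 1 the mode is (a−1)/(a+b−2) = 17/46 ≈ 0.370.

θ̂_MAP = 0.370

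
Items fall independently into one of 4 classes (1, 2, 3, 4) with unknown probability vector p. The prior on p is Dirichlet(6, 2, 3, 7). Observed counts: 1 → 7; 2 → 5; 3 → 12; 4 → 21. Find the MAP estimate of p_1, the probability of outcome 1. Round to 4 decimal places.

The posterior is Dirichlet(αᵢ + nᵢ) = Dirichlet(13, 7, 15, 28).
For a Dirichlet(a₁,…,a_K) with all aᵢ > 1, the mode has j-th component (aⱼ − 1)/(Σaᵢ − K).
Here Σaᵢ = 63 and K = 4, so p_1 = (13 − 1)/(63 − 4) = 12/59 ≈ 0.2034.

MAP estimate: 0.2034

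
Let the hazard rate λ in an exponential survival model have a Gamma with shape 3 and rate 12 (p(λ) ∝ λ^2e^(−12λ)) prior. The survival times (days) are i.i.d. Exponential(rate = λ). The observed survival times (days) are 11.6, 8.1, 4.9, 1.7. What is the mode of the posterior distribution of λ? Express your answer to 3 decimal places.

The Exponential(rate=λ) likelihood is ∝ λ^n e^(−λΣtᵢ). Here n = 4 and Σtᵢ = 11.6 + 8.1 + 4.9 + 1.7 = 26.3.
Posterior ∝ λ^2e^(−12λ) · λ^4e^(−26.3λ) = λ^6e^(−38.3λ), i.e. Gamma(7, 38.3).
Mode = (a−1)/b = 6/38.3 ≈ 0.157.

λ̂_MAP = 0.157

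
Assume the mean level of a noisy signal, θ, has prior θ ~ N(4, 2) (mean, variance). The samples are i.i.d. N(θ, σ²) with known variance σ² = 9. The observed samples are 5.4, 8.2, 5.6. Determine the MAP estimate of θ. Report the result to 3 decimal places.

θ̂_MAP = 4.960

n = 3; x̄ = (5.4 + 8.2 + 5.6)/3 = 19.2/3 = 6.4.
For a Normal prior and Normal likelihood with known variance, the posterior is Normal; its mode equals its mean, the precision-weighted average.
Prior precision 1/σ₀² = 1/2 = 0.5; data precision n/σ² = 3/9 = 1/3.
θ̂ = (0.5·4 + (1/3)·6.4) / (0.5 + 1/3) = (62/15)/(5/6) = 4.960.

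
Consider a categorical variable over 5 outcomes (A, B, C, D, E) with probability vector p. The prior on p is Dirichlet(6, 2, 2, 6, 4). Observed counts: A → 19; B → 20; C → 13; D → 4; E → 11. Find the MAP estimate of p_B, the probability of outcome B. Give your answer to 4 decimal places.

MAP estimate of p_B = 0.2561

The posterior is Dirichlet(αᵢ + nᵢ) = Dirichlet(25, 22, 15, 10, 15).
For a Dirichlet(a₁,…,a_K) with all aᵢ > 1, the mode has j-th component (aⱼ − 1)/(Σaᵢ − K).
Here Σaᵢ = 87 and K = 5, so p_B = (22 − 1)/(87 − 5) = 21/82 ≈ 0.2561.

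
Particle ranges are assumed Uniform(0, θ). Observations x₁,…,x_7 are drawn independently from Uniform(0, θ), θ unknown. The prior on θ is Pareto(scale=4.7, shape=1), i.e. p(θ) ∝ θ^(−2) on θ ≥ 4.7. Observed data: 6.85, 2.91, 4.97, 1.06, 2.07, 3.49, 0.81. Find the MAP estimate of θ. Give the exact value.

θ̂_MAP = 6.85

The Uniform(0, θ) likelihood is θ^(−n) for θ ≥ max(xᵢ), zero otherwise. Here max(xᵢ) = 6.85.
Posterior ∝ θ^(−2) · θ^(−7) = θ^(−9) on θ ≥ max(4.7, 6.85) = 6.85.
This density is strictly decreasing in θ, so the posterior mode lies at the lower boundary of the support.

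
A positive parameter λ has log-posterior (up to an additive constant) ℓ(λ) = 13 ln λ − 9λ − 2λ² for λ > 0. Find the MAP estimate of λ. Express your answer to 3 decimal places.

ℓ'(λ) = 13/λ − 9 − 4λ. Setting this to zero and multiplying by λ: 4λ² + 9λ − 13 = 0.
λ = (−9 + √(9² + 4·4·13)) / (2·4) = (−9 + √289) / 8 = (−9 + 17)/8 = 1.
ℓ''(λ) = −13/λ² − 4 < 0, confirming a maximum.

λ̂_MAP = 1.000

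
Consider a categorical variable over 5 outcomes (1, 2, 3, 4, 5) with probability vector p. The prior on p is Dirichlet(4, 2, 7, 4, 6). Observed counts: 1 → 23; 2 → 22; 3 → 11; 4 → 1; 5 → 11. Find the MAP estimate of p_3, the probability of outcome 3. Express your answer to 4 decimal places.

MAP estimate: 0.1977

The posterior is Dirichlet(αᵢ + nᵢ) = Dirichlet(27, 24, 18, 5, 17).
For a Dirichlet(a₁,…,a_K) with all aᵢ > 1, the mode has j-th component (aⱼ − 1)/(Σaᵢ − K).
Here Σaᵢ = 91 and K = 5, so p_3 = (18 − 1)/(91 − 5) = 17/86 ≈ 0.1977.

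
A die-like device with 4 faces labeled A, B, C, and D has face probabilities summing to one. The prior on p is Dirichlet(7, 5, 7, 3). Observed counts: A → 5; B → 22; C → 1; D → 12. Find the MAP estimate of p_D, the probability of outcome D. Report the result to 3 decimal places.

MAP estimate of p_D = 0.241

The posterior is Dirichlet(αᵢ + nᵢ) = Dirichlet(12, 27, 8, 15).
For a Dirichlet(a₁,…,a_K) with all aᵢ > 1, the mode has j-th component (aⱼ − 1)/(Σaᵢ − K).
Here Σaᵢ = 62 and K = 4, so p_D = (15 − 1)/(62 − 4) = 14/58 ≈ 0.241.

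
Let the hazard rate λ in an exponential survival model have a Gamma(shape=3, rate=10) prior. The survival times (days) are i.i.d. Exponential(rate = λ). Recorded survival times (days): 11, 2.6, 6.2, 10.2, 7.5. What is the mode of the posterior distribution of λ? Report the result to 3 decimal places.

λ̂_MAP = 0.147

The Exponential(rate=λ) likelihood is ∝ λ^n e^(−λΣtᵢ). Here n = 5 and Σtᵢ = 11 + 2.6 + 6.2 + 10.2 + 7.5 = 37.5.
Posterior ∝ λ^2e^(−10λ) · λ^5e^(−37.5λ) = λ^7e^(−47.5λ), i.e. Gamma(8, 47.5).
Mode = (a−1)/b = 7/47.5 ≈ 0.147.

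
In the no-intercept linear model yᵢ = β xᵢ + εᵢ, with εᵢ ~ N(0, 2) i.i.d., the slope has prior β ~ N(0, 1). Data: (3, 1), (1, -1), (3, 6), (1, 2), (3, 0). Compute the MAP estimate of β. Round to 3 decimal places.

log p(β | y) = −Σ(yᵢ − βxᵢ)²/(2·2) − β²/(2·1) + const.
Setting the derivative to zero: Σxᵢ(yᵢ − βxᵢ)/2 − β/1 = 0, so β = Σxᵢyᵢ / (Σxᵢ² + σ²/τ²).
Σxᵢyᵢ = 3·1 + 1·(-1) + 3·6 + 1·2 + 3·0 = 22; Σxᵢ² = 29; σ²/τ² = 2.
β̂_MAP = 22 / (29 + 2) = 22/31 ≈ 0.710.

β̂_MAP = 0.710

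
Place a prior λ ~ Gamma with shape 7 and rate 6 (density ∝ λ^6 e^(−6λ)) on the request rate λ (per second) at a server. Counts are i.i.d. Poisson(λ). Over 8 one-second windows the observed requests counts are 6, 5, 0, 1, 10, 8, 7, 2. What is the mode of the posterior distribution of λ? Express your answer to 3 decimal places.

Σxᵢ = 6+5+0+1+10+8+7+2 = 39, with n = 8.
Posterior ∝ λ^6e^(−6λ) · λ^39e^(−8λ) = λ^45e^(−14λ), i.e. Gamma(shape=46, rate=14).
The mode of a Gamma(a, b) with a ≥ 1 (shape–rate) is (a−1)/b = 45/14 ≈ 3.214.

λ̂_MAP = 3.214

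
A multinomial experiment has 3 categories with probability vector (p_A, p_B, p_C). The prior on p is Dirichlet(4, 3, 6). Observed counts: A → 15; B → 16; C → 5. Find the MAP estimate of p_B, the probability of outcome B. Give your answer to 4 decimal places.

The posterior is Dirichlet(αᵢ + nᵢ) = Dirichlet(19, 19, 11).
For a Dirichlet(a₁,…,a_K) with all aᵢ > 1, the mode has j-th component (aⱼ − 1)/(Σaᵢ − K).
Here Σaᵢ = 49 and K = 3, so p_B = (19 − 1)/(49 − 3) = 18/46 ≈ 0.3913.

MAP estimate of p_B = 0.3913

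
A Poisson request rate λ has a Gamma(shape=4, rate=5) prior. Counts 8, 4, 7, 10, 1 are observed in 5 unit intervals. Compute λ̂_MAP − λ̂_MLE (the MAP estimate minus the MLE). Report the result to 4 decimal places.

Σxᵢ = 30. Posterior is Gamma(34, 10); MAP = (34−1)/10 = 33/10 ≈ 3.30000.
MLE = x̄ = 30/5 ≈ 6.00000.
Difference = 33/10 − 30/5 = -27/10 ≈ -2.7000.

MAP − MLE = -2.7000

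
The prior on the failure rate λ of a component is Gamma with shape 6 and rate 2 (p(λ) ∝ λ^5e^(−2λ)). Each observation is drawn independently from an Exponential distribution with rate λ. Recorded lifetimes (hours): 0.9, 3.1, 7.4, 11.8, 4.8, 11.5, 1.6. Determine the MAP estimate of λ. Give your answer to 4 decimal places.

The Exponential(rate=λ) likelihood is ∝ λ^n e^(−λΣtᵢ). Here n = 7 and Σtᵢ = 0.9 + 3.1 + 7.4 + 11.8 + 4.8 + 11.5 + 1.6 = 41.1.
Posterior ∝ λ^5e^(−2λ) · λ^7e^(−41.1λ) = λ^12e^(−43.1λ), i.e. Gamma(13, 43.1).
Mode = (a−1)/b = 12/43.1 ≈ 0.2784.

λ̂_MAP = 0.2784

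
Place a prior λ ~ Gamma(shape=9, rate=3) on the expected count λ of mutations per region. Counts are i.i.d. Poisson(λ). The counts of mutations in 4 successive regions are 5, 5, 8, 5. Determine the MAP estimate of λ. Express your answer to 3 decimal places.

λ̂_MAP = 4.429

Σxᵢ = 5+5+8+5 = 23, with n = 4.
Posterior ∝ λ^8e^(−3λ) · λ^23e^(−4λ) = λ^31e^(−7λ), i.e. Gamma(shape=32, rate=7).
The mode of a Gamma(a, b) with a ≥ 1 (shape–rate) is (a−1)/b = 31/7 ≈ 4.429.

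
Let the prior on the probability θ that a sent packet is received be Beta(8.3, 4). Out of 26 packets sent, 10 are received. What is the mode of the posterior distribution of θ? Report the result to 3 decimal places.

Prior: Beta(8.3, 4).
Data: 10 successes in 26 trials. The binomial likelihood contributes θ^10(1−θ)^16, so the posterior is Beta(8.3+10, 4+16) = Beta(18.3, 20).
For Beta(a, b) with a, b > 1 the mode is (a−1)/(a+b−2) = 17.3/36.3 ≈ 0.477.

θ̂_MAP = 0.477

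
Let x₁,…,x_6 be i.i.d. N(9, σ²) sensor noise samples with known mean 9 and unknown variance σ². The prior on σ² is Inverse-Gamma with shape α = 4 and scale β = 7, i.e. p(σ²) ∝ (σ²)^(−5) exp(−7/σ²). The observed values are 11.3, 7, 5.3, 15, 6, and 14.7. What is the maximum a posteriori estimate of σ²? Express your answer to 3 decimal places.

σ̂²_MAP = 7.154

Sum of squared deviations about the known mean: SS = (11.3−9)² + (7−9)² + (5.3−9)² + (15−9)² + (6−9)² + (14.7−9)² = 100.47.
The Normal likelihood contributes (σ²)^(−n/2) exp(−SS/(2σ²)), so the posterior is Inverse-Gamma(α + n/2, β + SS/2) = Inverse-Gamma(7, 57.235).
The mode of Inverse-Gamma(a, b) is b/(a+1) = 57.235/8 ≈ 7.154.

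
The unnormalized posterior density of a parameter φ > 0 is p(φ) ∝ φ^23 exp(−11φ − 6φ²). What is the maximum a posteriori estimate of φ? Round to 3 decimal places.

ℓ'(φ) = 23/φ − 11 − 12φ. Setting this to zero and multiplying by φ: 12φ² + 11φ − 23 = 0.
φ = (−11 + √(11² + 4·12·23)) / (2·12) = (−11 + √1225) / 24 = (−11 + 35)/24 = 1.
ℓ''(φ) = −23/φ² − 12 < 0, confirming a maximum.

φ̂_MAP = 1.000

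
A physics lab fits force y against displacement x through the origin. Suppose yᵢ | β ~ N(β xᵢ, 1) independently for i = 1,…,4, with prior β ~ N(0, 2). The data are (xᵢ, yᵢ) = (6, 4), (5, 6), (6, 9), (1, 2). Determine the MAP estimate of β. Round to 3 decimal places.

log p(β | y) = −Σ(yᵢ − βxᵢ)²/(2·1) − β²/(2·2) + const.
Setting the derivative to zero: Σxᵢ(yᵢ − βxᵢ)/1 − β/2 = 0, so β = Σxᵢyᵢ / (Σxᵢ² + σ²/τ²).
Σxᵢyᵢ = 6·4 + 5·6 + 6·9 + 1·2 = 110; Σxᵢ² = 98; σ²/τ² = 0.5.
β̂_MAP = 110 / (98 + 0.5) = 110/98.5 ≈ 1.117.

β̂_MAP = 1.117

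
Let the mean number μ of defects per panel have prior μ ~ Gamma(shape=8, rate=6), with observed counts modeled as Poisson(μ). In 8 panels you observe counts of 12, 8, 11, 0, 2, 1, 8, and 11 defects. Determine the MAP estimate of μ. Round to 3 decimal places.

μ̂_MAP = 4.286

Σxᵢ = 12+8+11+0+2+1+8+11 = 53, with n = 8.
Posterior ∝ μ^7e^(−6μ) · μ^53e^(−8μ) = μ^60e^(−14μ), i.e. Gamma(shape=61, rate=14).
The mode of a Gamma(a, b) with a ≥ 1 (shape–rate) is (a−1)/b = 60/14 ≈ 4.286.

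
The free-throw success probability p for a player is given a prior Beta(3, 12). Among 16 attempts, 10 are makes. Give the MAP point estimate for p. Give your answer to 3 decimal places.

Prior: Beta(3, 12).
Data: 10 successes in 16 trials. The binomial likelihood contributes p^10(1−p)^6, so the posterior is Beta(3+10, 12+6) = Beta(13, 18).
For Beta(a, b) with a, b > 1 the mode is (a−1)/(a+b−2) = 12/29 ≈ 0.414.

p̂_MAP = 0.414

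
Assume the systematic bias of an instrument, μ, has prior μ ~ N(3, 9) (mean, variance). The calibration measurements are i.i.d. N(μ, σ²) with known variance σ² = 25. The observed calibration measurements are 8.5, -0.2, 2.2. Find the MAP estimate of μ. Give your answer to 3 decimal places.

n = 3; x̄ = (8.5 + (-0.2) + 2.2)/3 = 10.5/3 = 3.5.
For a Normal prior and Normal likelihood with known variance, the posterior is Normal; its mode equals its mean, the precision-weighted average.
Prior precision 1/σ₀² = 1/9; data precision n/σ² = 3/25 = 0.12.
μ̂ = ((1/9)·3 + 0.12·3.5) / (1/9 + 0.12) = (113/150)/(52/225) = 339/104 ≈ 3.260.

μ̂_MAP = 3.260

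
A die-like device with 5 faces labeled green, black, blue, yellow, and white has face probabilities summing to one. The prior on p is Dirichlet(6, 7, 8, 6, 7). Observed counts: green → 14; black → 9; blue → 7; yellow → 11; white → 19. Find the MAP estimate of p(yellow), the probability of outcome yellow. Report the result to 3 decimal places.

MAP estimate of p(yellow) = 0.180

The posterior is Dirichlet(αᵢ + nᵢ) = Dirichlet(20, 16, 15, 17, 26).
For a Dirichlet(a₁,…,a_K) with all aᵢ > 1, the mode has j-th component (aⱼ − 1)/(Σaᵢ − K).
Here Σaᵢ = 94 and K = 5, so p(yellow) = (17 − 1)/(94 − 5) = 16/89 ≈ 0.180.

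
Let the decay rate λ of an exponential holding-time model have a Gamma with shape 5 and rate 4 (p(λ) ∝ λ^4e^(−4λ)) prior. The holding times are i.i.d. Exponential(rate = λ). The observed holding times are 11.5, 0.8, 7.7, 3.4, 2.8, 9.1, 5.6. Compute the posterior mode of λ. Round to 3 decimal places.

λ̂_MAP = 0.245

The Exponential(rate=λ) likelihood is ∝ λ^n e^(−λΣtᵢ). Here n = 7 and Σtᵢ = 11.5 + 0.8 + 7.7 + 3.4 + 2.8 + 9.1 + 5.6 = 40.9.
Posterior ∝ λ^4e^(−4λ) · λ^7e^(−40.9λ) = λ^11e^(−44.9λ), i.e. Gamma(12, 44.9).
Mode = (a−1)/b = 11/44.9 ≈ 0.245.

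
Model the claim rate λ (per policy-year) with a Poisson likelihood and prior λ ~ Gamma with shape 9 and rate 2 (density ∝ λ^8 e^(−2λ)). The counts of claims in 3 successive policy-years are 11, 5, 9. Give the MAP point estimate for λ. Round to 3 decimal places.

λ̂_MAP = 6.600

Σxᵢ = 11+5+9 = 25, with n = 3.
Posterior ∝ λ^8e^(−2λ) · λ^25e^(−3λ) = λ^33e^(−5λ), i.e. Gamma(shape=34, rate=5).
The mode of a Gamma(a, b) with a ≥ 1 (shape–rate) is (a−1)/b = 33/5 ≈ 6.600.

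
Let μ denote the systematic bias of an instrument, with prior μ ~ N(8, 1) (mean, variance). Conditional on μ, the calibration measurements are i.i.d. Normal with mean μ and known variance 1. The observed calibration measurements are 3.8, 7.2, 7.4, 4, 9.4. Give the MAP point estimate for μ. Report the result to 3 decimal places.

n = 5; x̄ = (3.8 + 7.2 + 7.4 + 4 + 9.4)/5 = 31.8/5 = 6.36.
For a Normal prior and Normal likelihood with known variance, the posterior is Normal; its mode equals its mean, the precision-weighted average.
Prior precision 1/σ₀² = 1/1 = 1; data precision n/σ² = 5/1 = 5.
μ̂ = (1·8 + 5·6.36) / (1 + 5) = 39.8/6 = 199/30 ≈ 6.633.

μ̂_MAP = 6.633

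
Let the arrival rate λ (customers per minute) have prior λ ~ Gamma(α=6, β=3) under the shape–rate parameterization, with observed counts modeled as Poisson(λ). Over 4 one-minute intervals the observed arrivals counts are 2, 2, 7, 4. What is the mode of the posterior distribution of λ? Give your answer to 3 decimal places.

Σxᵢ = 2+2+7+4 = 15, with n = 4.
Posterior ∝ λ^5e^(−3λ) · λ^15e^(−4λ) = λ^20e^(−7λ), i.e. Gamma(shape=21, rate=7).
The mode of a Gamma(a, b) with a ≥ 1 (shape–rate) is (a−1)/b = 20/7 ≈ 2.857.

λ̂_MAP = 2.857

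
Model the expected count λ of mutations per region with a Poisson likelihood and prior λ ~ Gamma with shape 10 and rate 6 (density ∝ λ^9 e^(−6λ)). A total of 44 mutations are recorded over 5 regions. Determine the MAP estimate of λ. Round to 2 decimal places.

Σxᵢ = 44, n = 5.
Posterior ∝ λ^9e^(−6λ) · λ^44e^(−5λ) = λ^53e^(−11λ), i.e. Gamma(shape=54, rate=11).
The mode of a Gamma(a, b) with a ≥ 1 (shape–rate) is (a−1)/b = 53/11 ≈ 4.82.

λ̂_MAP = 4.82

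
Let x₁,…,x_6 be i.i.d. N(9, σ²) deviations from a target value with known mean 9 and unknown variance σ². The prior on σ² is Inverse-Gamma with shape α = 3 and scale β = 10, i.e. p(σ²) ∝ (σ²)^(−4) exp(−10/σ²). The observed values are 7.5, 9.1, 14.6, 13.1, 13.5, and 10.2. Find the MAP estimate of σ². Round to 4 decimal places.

σ̂²_MAP = 6.5800

Sum of squared deviations about the known mean: SS = (7.5−9)² + (9.1−9)² + (14.6−9)² + (13.1−9)² + (13.5−9)² + (10.2−9)² = 72.12.
The Normal likelihood contributes (σ²)^(−n/2) exp(−SS/(2σ²)), so the posterior is Inverse-Gamma(α + n/2, β + SS/2) = Inverse-Gamma(6, 46.06).
The mode of Inverse-Gamma(a, b) is b/(a+1) = 46.06/7 ≈ 6.5800.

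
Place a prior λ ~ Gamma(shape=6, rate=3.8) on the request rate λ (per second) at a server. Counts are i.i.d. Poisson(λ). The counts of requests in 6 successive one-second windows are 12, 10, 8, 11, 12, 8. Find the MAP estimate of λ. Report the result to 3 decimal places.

λ̂_MAP = 6.735

Σxᵢ = 12+10+8+11+12+8 = 61, with n = 6.
Posterior ∝ λ^5e^(−3.8λ) · λ^61e^(−6λ) = λ^66e^(−9.8λ), i.e. Gamma(shape=67, rate=9.8).
The mode of a Gamma(a, b) with a ≥ 1 (shape–rate) is (a−1)/b = 66/9.8 ≈ 6.735.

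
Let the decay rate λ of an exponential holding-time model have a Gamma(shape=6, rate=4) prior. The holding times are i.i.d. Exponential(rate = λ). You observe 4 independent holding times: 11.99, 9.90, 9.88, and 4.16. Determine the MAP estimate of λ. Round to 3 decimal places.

The Exponential(rate=λ) likelihood is ∝ λ^n e^(−λΣtᵢ). Here n = 4 and Σtᵢ = 11.99 + 9.90 + 9.88 + 4.16 = 35.93.
Posterior ∝ λ^5e^(−4λ) · λ^4e^(−35.93λ) = λ^9e^(−39.93λ), i.e. Gamma(10, 39.93).
Mode = (a−1)/b = 9/39.93 ≈ 0.225.

λ̂_MAP = 0.225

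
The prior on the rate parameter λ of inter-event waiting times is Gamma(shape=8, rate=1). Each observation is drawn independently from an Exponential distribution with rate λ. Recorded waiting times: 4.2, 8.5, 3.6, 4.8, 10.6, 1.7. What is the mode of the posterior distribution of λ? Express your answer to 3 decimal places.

The Exponential(rate=λ) likelihood is ∝ λ^n e^(−λΣtᵢ). Here n = 6 and Σtᵢ = 4.2 + 8.5 + 3.6 + 4.8 + 10.6 + 1.7 = 33.4.
Posterior ∝ λ^7e^(−1λ) · λ^6e^(−33.4λ) = λ^13e^(−34.4λ), i.e. Gamma(14, 34.4).
Mode = (a−1)/b = 13/34.4 ≈ 0.378.

λ̂_MAP = 0.378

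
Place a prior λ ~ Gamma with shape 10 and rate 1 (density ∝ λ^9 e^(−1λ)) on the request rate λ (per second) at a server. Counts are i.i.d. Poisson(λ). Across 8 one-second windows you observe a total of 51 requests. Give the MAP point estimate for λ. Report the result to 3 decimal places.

Σxᵢ = 51, n = 8.
Posterior ∝ λ^9e^(−1λ) · λ^51e^(−8λ) = λ^60e^(−9λ), i.e. Gamma(shape=61, rate=9).
The mode of a Gamma(a, b) with a ≥ 1 (shape–rate) is (a−1)/b = 60/9 ≈ 6.667.

λ̂_MAP = 6.667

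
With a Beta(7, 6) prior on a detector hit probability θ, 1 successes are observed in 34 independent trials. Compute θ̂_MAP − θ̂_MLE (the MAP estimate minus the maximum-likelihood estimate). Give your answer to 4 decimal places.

Posterior is Beta(8, 39); MAP = (8−1)/(47−2) = 7/45 ≈ 0.15556.
MLE ignores the prior: θ̂_MLE = k/n = 1/34 ≈ 0.02941.
Difference = 7/45 − 1/34 = 193/1530 ≈ 0.1261.

MAP − MLE = 0.1261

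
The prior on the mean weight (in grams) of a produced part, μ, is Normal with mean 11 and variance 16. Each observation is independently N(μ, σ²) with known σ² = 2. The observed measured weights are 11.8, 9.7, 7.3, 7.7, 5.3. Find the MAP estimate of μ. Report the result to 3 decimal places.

n = 5; x̄ = (11.8 + 9.7 + 7.3 + 7.7 + 5.3)/5 = 41.8/5 = 8.36.
For a Normal prior and Normal likelihood with known variance, the posterior is Normal; its mode equals its mean, the precision-weighted average.
Prior precision 1/σ₀² = 1/16 = 0.0625; data precision n/σ² = 5/2 = 2.5.
μ̂ = (0.0625·11 + 2.5·8.36) / (0.0625 + 2.5) = 21.5875/2.5625 = 1727/205 ≈ 8.424.

μ̂_MAP = 8.424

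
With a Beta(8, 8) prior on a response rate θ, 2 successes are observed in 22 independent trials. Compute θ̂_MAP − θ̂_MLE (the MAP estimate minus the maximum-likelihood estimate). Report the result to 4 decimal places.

MAP − MLE = 0.1591

Posterior is Beta(10, 28); MAP = (10−1)/(38−2) = 9/36 ≈ 0.25000.
MLE ignores the prior: θ̂_MLE = k/n = 2/22 ≈ 0.09091.
Difference = 9/36 − 2/22 = 7/44 ≈ 0.1591.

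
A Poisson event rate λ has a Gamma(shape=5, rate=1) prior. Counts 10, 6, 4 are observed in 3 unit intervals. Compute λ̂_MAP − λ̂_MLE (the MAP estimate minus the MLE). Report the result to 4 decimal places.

MAP − MLE = -0.6667

Σxᵢ = 20. Posterior is Gamma(25, 4); MAP = (25−1)/4 = 24/4 ≈ 6.00000.
MLE = x̄ = 20/3 ≈ 6.66667.
Difference = 24/4 − 20/3 = -2/3 ≈ -0.6667.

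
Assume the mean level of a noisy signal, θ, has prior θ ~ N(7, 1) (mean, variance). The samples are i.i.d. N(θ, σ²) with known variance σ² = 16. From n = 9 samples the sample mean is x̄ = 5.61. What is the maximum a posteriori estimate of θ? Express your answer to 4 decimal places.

n = 9, x̄ = 5.61.
For a Normal prior and Normal likelihood with known variance, the posterior is Normal; its mode equals its mean, the precision-weighted average.
Prior precision 1/σ₀² = 1/1 = 1; data precision n/σ² = 9/16 = 0.5625.
θ̂ = (1·7 + 0.5625·5.61) / (1 + 0.5625) = 10.155625/1.5625 = 6.4996.

θ̂_MAP = 6.4996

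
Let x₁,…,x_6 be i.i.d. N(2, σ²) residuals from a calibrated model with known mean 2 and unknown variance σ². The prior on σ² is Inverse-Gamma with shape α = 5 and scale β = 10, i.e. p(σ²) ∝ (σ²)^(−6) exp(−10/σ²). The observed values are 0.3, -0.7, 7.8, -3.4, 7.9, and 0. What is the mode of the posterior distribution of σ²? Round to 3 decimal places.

σ̂²_MAP = 7.322

Sum of squared deviations about the known mean: SS = (0.3−2)² + (-0.7−2)² + (7.8−2)² + (-3.4−2)² + (7.9−2)² + (0−2)² = 111.79.
The Normal likelihood contributes (σ²)^(−n/2) exp(−SS/(2σ²)), so the posterior is Inverse-Gamma(α + n/2, β + SS/2) = Inverse-Gamma(8, 65.895).
The mode of Inverse-Gamma(a, b) is b/(a+1) = 65.895/9 ≈ 7.322.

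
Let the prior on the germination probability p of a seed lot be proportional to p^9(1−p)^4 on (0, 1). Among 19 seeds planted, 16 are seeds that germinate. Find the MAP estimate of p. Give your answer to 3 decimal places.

The prior density ∝ p^9(1−p)^4 is the kernel of Beta(10, 5).
Data: 16 successes in 19 trials. The binomial likelihood contributes p^16(1−p)^3, so the posterior is Beta(10+16, 5+3) = Beta(26, 8).
For Beta(a, b) with a, b > 1 the mode is (a−1)/(a+b−2) = 25/32 ≈ 0.781.

p̂_MAP = 0.781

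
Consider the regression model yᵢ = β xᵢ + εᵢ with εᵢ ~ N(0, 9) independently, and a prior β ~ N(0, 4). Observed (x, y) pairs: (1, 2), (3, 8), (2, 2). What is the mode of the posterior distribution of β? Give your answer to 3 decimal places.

log p(β | y) = −Σ(yᵢ − βxᵢ)²/(2·9) − β²/(2·4) + const.
Setting the derivative to zero: Σxᵢ(yᵢ − βxᵢ)/9 − β/4 = 0, so β = Σxᵢyᵢ / (Σxᵢ² + σ²/τ²).
Σxᵢyᵢ = 1·2 + 3·8 + 2·2 = 30; Σxᵢ² = 14; σ²/τ² = 2.25.
β̂_MAP = 30 / (14 + 2.25) = 30/16.25 ≈ 1.846.

β̂_MAP = 1.846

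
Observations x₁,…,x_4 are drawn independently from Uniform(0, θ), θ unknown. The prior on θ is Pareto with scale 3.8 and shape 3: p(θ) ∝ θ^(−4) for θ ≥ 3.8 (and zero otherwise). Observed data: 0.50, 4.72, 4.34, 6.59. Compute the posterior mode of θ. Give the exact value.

The Uniform(0, θ) likelihood is θ^(−n) for θ ≥ max(xᵢ), zero otherwise. Here max(xᵢ) = 6.59.
Posterior ∝ θ^(−4) · θ^(−4) = θ^(−8) on θ ≥ max(3.8, 6.59) = 6.59.
This density is strictly decreasing in θ, so the posterior mode lies at the lower boundary of the support.

θ̂_MAP = 6.59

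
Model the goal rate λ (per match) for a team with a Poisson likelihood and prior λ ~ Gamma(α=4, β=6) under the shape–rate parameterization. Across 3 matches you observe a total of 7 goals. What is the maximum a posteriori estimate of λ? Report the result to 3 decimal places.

λ̂_MAP = 1.111

Σxᵢ = 7, n = 3.
Posterior ∝ λ^3e^(−6λ) · λ^7e^(−3λ) = λ^10e^(−9λ), i.e. Gamma(shape=11, rate=9).
The mode of a Gamma(a, b) with a ≥ 1 (shape–rate) is (a−1)/b = 10/9 ≈ 1.111.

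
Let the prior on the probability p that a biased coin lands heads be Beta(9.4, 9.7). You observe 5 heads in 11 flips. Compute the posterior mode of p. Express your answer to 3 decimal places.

p̂_MAP = 0.477

Prior: Beta(9.4, 9.7).
Data: 5 successes in 11 trials. The binomial likelihood contributes p^5(1−p)^6, so the posterior is Beta(9.4+5, 9.7+6) = Beta(14.4, 15.7).
For Beta(a, b) with a, b > 1 the mode is (a−1)/(a+b−2) = 13.4/28.1 ≈ 0.477.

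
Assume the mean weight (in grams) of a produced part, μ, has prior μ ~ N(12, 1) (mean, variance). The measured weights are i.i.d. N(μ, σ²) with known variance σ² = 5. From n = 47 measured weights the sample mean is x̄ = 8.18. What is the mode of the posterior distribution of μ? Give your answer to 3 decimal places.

n = 47, x̄ = 8.18.
For a Normal prior and Normal likelihood with known variance, the posterior is Normal; its mode equals its mean, the precision-weighted average.
Prior precision 1/σ₀² = 1/1 = 1; data precision n/σ² = 47/5 = 9.4.
μ̂ = (1·12 + 9.4·8.18) / (1 + 9.4) = 88.892/10.4 = 22223/2600 ≈ 8.547.

μ̂_MAP = 8.547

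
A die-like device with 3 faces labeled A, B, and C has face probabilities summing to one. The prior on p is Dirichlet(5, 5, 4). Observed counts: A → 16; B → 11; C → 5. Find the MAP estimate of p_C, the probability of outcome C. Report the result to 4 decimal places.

MAP estimate of p_C = 0.1860

The posterior is Dirichlet(αᵢ + nᵢ) = Dirichlet(21, 16, 9).
For a Dirichlet(a₁,…,a_K) with all aᵢ > 1, the mode has j-th component (aⱼ − 1)/(Σaᵢ − K).
Here Σaᵢ = 46 and K = 3, so p_C = (9 − 1)/(46 − 3) = 8/43 ≈ 0.1860.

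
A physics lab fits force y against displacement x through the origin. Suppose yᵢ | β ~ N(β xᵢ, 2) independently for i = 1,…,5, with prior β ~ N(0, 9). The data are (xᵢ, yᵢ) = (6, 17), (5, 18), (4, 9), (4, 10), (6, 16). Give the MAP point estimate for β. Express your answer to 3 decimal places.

β̂_MAP = 2.817

log p(β | y) = −Σ(yᵢ − βxᵢ)²/(2·2) − β²/(2·9) + const.
Setting the derivative to zero: Σxᵢ(yᵢ − βxᵢ)/2 − β/9 = 0, so β = Σxᵢyᵢ / (Σxᵢ² + σ²/τ²).
Σxᵢyᵢ = 6·17 + 5·18 + 4·9 + 4·10 + 6·16 = 364; Σxᵢ² = 129; σ²/τ² = 2/9.
β̂_MAP = 364 / (129 + 2/9) = 364/(1163/9) = 3276/1163 ≈ 2.817.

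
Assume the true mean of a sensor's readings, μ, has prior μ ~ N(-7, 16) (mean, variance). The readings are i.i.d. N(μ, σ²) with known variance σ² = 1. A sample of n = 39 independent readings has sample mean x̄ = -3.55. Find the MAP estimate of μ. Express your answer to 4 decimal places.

μ̂_MAP = -3.5555

n = 39, x̄ = -3.55.
For a Normal prior and Normal likelihood with known variance, the posterior is Normal; its mode equals its mean, the precision-weighted average.
Prior precision 1/σ₀² = 1/16 = 0.0625; data precision n/σ² = 39/1 = 39.
μ̂ = (0.0625·(-7) + 39·(-3.55)) / (0.0625 + 39) = (-138.8875)/39.0625 = -3.55552 ≈ -3.5555.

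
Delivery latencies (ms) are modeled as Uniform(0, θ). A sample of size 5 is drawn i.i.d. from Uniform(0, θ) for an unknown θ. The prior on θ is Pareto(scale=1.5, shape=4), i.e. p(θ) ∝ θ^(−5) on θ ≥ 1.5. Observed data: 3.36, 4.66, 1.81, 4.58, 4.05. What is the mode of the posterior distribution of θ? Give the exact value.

θ̂_MAP = 4.66

The Uniform(0, θ) likelihood is θ^(−n) for θ ≥ max(xᵢ), zero otherwise. Here max(xᵢ) = 4.66.
Posterior ∝ θ^(−5) · θ^(−5) = θ^(−10) on θ ≥ max(1.5, 4.66) = 4.66.
This density is strictly decreasing in θ, so the posterior mode lies at the lower boundary of the support.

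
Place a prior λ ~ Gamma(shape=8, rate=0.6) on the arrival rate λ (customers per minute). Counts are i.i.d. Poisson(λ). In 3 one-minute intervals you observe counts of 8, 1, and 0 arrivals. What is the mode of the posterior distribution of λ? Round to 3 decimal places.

λ̂_MAP = 4.444

Σxᵢ = 8+1+0 = 9, with n = 3.
Posterior ∝ λ^7e^(−0.6λ) · λ^9e^(−3λ) = λ^16e^(−3.6λ), i.e. Gamma(shape=17, rate=3.6).
The mode of a Gamma(a, b) with a ≥ 1 (shape–rate) is (a−1)/b = 16/3.6 ≈ 4.444.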